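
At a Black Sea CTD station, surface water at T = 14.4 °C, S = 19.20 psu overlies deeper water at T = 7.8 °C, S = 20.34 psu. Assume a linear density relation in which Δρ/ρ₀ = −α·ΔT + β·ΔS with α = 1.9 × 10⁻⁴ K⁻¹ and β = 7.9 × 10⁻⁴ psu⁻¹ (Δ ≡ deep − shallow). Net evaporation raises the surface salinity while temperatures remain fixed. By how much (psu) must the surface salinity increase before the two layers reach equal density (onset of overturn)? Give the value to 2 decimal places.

Neutral buoyancy requires −α(T_deep − T_surf) + β(S_deep − S_surf′) = 0.
S_surf′ = S_deep − (α/β)·ΔT = 20.34 − (1.9 × 10⁻⁴/7.9 × 10⁻⁴)·(-6.6) = 21.9273 psu.
Increase required: 21.9273 − 19.20 = 2.7273 psu.

2.73 psu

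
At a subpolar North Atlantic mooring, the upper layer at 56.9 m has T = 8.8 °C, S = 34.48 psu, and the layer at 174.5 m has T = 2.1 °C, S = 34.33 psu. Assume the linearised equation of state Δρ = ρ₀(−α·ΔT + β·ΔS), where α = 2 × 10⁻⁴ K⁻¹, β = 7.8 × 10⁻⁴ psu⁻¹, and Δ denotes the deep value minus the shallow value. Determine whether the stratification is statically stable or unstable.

ΔT = 2.1 − 8.8 = -6.7 K and ΔS = 34.33 − 34.48 = -0.15 psu (deep − shallow).
−αΔT = 1.34 × 10⁻³; βΔS = -1.17 × 10⁻⁴; sum Δρ/ρ₀ = 1.223 × 10⁻³.
Δρ/ρ₀ > 0, so Δρ > 0: deeper water is denser → statically stable.

stable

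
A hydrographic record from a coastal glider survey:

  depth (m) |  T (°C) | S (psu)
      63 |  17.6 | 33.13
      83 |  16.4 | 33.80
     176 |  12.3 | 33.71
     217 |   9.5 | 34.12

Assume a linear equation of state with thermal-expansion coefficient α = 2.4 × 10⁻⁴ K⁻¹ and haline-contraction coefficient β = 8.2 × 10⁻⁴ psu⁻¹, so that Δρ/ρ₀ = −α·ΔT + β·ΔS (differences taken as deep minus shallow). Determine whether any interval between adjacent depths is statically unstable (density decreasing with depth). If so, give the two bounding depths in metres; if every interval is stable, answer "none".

Evaluate Δρ/ρ₀ = −αΔT + βΔS across each adjacent pair:
  63–83 m: −αΔT+βΔS = −(2.4 × 10⁻⁴)(-1.2)+(8.2 × 10⁻⁴)(+0.67) = 8.4 × 10⁻⁴ → stable
  83–176 m: −αΔT+βΔS = −(2.4 × 10⁻⁴)(-4.1)+(8.2 × 10⁻⁴)(-0.09) = 9.1 × 10⁻⁴ → stable
  176–217 m: −αΔT+βΔS = −(2.4 × 10⁻⁴)(-2.8)+(8.2 × 10⁻⁴)(+0.41) = 1.0 × 10⁻³ → stable
Every interval has Δρ > 0: the column is stably stratified throughout.

none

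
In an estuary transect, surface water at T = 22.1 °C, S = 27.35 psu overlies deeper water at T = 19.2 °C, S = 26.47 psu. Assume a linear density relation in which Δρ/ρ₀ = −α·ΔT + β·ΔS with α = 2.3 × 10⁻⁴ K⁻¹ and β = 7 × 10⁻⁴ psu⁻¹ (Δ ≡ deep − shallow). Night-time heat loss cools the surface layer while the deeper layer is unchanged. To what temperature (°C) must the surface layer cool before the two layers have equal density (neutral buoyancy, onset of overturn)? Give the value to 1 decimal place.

Neutral buoyancy requires Δρ = 0, i.e. −α(T_deep − T_surf′) + β(S_deep − S_surf) = 0.
T_surf′ = T_deep − (β/α)·ΔS = 19.2 − (7 × 10⁻⁴/2.3 × 10⁻⁴)·(-0.88) = 21.878 °C.
Cooling required: 22.1 − (21.878) = 0.222 °C.

21.9 °C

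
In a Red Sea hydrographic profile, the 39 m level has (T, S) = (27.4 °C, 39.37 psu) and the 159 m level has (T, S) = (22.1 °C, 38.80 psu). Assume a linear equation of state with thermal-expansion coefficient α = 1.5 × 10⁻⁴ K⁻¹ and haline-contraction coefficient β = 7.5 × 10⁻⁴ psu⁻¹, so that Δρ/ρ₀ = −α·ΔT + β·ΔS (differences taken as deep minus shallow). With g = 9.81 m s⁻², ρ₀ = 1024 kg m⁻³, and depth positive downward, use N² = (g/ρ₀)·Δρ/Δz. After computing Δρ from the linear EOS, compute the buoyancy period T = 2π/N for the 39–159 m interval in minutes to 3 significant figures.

ΔT = -5.3 K, ΔS = -0.57 psu (deep − shallow).
Δρ/ρ₀ = −αΔT + βΔS = 7.95 × 10⁻⁴ − 4.275 × 10⁻⁴ = 3.675 × 10⁻⁴, so Δρ ≈ 0.3763 kg m⁻³.
N² = (g/ρ₀)·Δρ/Δz = g·(Δρ/ρ₀)/Δz = 9.81 × 3.675 × 10⁻⁴ / 120 = 3.0043 × 10⁻⁵ s⁻².
N = √(3.0043 × 10⁻⁵) = 5.4811 × 10⁻³ rad s⁻¹ → T = 2π/N = 1.1463 × 10³ s = 19.105 min ≈ 19.1 min.

19.1 min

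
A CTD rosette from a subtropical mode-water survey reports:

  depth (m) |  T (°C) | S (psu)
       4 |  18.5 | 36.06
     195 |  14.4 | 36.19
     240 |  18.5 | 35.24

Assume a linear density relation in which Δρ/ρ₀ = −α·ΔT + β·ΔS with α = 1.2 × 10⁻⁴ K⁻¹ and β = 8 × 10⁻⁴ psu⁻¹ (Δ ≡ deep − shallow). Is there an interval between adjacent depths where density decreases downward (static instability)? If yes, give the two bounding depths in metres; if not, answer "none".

Evaluate Δρ/ρ₀ = −αΔT + βΔS across each adjacent pair:
  4–195 m: −αΔT+βΔS = −(1.2 × 10⁻⁴)(-4.1)+(8 × 10⁻⁴)(+0.13) = 6.0 × 10⁻⁴ → stable
  195–240 m: −αΔT+βΔS = −(1.2 × 10⁻⁴)(+4.1)+(8 × 10⁻⁴)(-0.95) = -1.3 × 10⁻³ → UNSTABLE
The 195–240 m interval has Δρ < 0: lighter water underlies denser water.

195–240 m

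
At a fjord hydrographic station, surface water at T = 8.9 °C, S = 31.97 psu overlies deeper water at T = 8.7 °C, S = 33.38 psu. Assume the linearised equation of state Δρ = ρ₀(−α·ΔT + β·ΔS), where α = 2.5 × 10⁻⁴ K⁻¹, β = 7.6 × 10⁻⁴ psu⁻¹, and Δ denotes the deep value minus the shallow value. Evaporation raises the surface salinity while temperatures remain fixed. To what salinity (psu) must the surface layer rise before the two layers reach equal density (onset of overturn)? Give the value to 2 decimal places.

Neutral buoyancy requires −α(T_deep − T_surf) + β(S_deep − S_surf′) = 0.
S_surf′ = S_deep − (α/β)·ΔT = 33.38 − (2.5 × 10⁻⁴/7.6 × 10⁻⁴)·(-0.2) = 33.4458 psu.
Increase required: 33.4458 − 31.97 = 1.4758 psu.

33.45 psu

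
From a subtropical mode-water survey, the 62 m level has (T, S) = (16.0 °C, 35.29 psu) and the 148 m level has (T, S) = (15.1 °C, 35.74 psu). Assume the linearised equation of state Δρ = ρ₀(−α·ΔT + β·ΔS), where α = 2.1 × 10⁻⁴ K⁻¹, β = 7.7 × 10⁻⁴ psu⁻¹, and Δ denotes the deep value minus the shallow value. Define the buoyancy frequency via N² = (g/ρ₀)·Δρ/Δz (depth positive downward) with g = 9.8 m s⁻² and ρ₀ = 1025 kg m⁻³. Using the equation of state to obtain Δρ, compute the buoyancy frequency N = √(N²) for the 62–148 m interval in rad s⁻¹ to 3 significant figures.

7.81 × 10⁻³ rad s⁻¹

ΔT = -0.9 K, ΔS = +0.45 psu (deep − shallow).
Δρ/ρ₀ = −αΔT + βΔS = 1.89 × 10⁻⁴ + 3.465 × 10⁻⁴ = 5.355 × 10⁻⁴, so Δρ ≈ 0.5489 kg m⁻³.
N² = (g/ρ₀)·Δρ/Δz = g·(Δρ/ρ₀)/Δz = 9.8 × 5.355 × 10⁻⁴ / 86 = 6.1022 × 10⁻⁵ s⁻².
N = √(6.1022 × 10⁻⁵) = 7.8117 × 10⁻³ rad s⁻¹ ≈ 7.81 × 10⁻³ rad s⁻¹.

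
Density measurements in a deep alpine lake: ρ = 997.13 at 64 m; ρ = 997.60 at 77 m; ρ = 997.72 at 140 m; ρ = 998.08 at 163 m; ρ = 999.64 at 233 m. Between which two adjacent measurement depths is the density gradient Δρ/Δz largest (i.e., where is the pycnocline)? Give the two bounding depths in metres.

Compute the density gradient over each adjacent pair:
  64–77 m: Δρ/Δz = 0.47/13 = 0.036 kg m⁻⁴
  77–140 m: Δρ/Δz = 0.12/63 = 1.9 × 10⁻³ kg m⁻⁴
  140–163 m: Δρ/Δz = 0.36/23 = 0.016 kg m⁻⁴
  163–233 m: Δρ/Δz = 1.56/70 = 0.022 kg m⁻⁴
The largest gradient is in the 64–77 m interval — the pycnocline.

64–77 m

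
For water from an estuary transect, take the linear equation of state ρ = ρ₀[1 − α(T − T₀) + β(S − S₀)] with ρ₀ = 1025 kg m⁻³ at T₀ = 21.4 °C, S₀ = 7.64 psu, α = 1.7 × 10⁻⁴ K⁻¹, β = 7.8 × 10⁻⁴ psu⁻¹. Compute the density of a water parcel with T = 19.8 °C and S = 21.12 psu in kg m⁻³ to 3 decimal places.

1036.056 kg m⁻³

T − T₀ = -1.6 K, S − S₀ = +13.48 psu.
Bracket = 1 − α·(-1.6) + β·(+13.48) = 1 + (0.0107864) = 1.0107864.
ρ = 1025 × 1.0107864 = 1036.056 kg m⁻³.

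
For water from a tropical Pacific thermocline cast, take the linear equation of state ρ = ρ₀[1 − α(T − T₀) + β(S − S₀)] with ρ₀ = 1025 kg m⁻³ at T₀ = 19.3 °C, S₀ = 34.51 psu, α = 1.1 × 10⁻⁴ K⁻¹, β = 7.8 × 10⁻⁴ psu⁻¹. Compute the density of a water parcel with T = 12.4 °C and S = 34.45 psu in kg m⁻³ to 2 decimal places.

T − T₀ = -6.9 K, S − S₀ = -0.06 psu.
Bracket = 1 − α·(-6.9) + β·(-0.06) = 1 + (7.122 × 10⁻⁴) = 1.0007122.
ρ = 1025 × 1.0007122 = 1025.73 kg m⁻³.

1025.73 kg m⁻³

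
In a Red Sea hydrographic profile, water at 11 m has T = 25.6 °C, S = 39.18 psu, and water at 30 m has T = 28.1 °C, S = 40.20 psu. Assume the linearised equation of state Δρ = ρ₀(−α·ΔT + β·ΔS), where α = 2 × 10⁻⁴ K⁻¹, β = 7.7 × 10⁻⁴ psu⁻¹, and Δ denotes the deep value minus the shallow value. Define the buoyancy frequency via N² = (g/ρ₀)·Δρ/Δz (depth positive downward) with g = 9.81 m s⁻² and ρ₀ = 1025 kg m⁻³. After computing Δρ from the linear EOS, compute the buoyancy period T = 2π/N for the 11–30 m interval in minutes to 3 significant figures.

ΔT = +2.5 K, ΔS = +1.02 psu (deep − shallow).
Δρ/ρ₀ = −αΔT + βΔS = -5.00 × 10⁻⁴ + 7.854 × 10⁻⁴ = 2.854 × 10⁻⁴, so Δρ ≈ 0.2925 kg m⁻³.
N² = (g/ρ₀)·Δρ/Δz = g·(Δρ/ρ₀)/Δz = 9.81 × 2.854 × 10⁻⁴ / 19 = 1.4736 × 10⁻⁴ s⁻².
N = √(1.4736 × 10⁻⁴) = 0.012139 rad s⁻¹ → T = 2π/N = 517.60 s = 8.6267 min ≈ 8.63 min.

8.63 min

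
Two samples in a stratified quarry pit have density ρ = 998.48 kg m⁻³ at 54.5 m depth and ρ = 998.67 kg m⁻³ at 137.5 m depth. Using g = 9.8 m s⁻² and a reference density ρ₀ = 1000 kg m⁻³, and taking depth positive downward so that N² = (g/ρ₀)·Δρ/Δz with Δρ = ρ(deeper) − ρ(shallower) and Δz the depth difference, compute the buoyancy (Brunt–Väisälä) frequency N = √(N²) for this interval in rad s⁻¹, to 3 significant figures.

4.74 × 10⁻³ rad s⁻¹

Δρ = 998.67 − 998.48 = 0.19 kg m⁻³ over Δz = 137.5 − 54.5 = 83 m.
N² = (9.8/1000) × (0.19/83) = 2.2434 × 10⁻⁵ s⁻².
N = √(2.2434 × 10⁻⁵) = 4.7365 × 10⁻³ rad s⁻¹ ≈ 4.74 × 10⁻³ rad s⁻¹.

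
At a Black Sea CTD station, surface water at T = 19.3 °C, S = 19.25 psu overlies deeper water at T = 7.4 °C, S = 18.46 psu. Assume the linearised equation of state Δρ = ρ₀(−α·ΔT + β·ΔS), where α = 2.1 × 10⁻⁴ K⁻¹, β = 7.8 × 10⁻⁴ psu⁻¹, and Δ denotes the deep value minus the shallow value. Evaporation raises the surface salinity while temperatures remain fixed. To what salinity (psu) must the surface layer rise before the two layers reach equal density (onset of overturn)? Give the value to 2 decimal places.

21.66 psu

Neutral buoyancy requires −α(T_deep − T_surf) + β(S_deep − S_surf′) = 0.
S_surf′ = S_deep − (α/β)·ΔT = 18.46 − (2.1 × 10⁻⁴/7.8 × 10⁻⁴)·(-11.9) = 21.6638 psu.
Increase required: 21.6638 − 19.25 = 2.4138 psu.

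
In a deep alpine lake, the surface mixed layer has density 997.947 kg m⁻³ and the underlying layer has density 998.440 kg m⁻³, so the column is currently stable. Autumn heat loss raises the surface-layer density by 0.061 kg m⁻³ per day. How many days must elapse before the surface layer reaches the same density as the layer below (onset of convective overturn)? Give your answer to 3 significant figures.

8.08 days

Density deficit of the surface layer: 998.440 − 997.947 = 0.493 kg m⁻³.
Required change = 0.493 / 0.061 = 8.08 days.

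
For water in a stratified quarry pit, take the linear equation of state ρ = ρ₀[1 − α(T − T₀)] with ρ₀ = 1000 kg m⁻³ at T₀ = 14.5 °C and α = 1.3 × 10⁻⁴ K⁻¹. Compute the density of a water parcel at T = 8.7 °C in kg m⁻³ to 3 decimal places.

T − T₀ = -5.8 K.
Bracket = 1 − α·(-5.8) = 1 + (7.54 × 10⁻⁴) = 1.0007540.
ρ = 1000 × 1.0007540 = 1000.754 kg m⁻³.

1000.754 kg m⁻³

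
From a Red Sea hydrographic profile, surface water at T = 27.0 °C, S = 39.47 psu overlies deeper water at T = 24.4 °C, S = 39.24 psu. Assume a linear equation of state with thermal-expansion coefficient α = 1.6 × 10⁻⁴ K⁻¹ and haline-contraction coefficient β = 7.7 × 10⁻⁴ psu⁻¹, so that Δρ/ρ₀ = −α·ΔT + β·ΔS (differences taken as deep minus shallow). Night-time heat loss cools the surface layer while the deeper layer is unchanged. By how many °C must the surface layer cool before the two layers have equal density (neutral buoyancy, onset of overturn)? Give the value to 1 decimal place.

Neutral buoyancy requires Δρ = 0, i.e. −α(T_deep − T_surf′) + β(S_deep − S_surf) = 0.
T_surf′ = T_deep − (β/α)·ΔS = 24.4 − (7.7 × 10⁻⁴/1.6 × 10⁻⁴)·(-0.23) = 25.507 °C.
Cooling required: 27.0 − (25.507) = 1.493 °C.

1.5 °C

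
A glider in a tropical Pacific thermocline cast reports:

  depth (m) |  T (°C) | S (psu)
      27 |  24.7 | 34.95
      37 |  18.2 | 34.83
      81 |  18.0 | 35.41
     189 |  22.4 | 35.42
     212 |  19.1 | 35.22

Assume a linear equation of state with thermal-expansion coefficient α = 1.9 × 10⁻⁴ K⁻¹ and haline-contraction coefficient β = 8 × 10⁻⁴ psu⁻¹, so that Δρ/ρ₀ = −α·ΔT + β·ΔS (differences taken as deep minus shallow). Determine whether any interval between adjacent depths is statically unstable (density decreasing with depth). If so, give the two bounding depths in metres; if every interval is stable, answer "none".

81–189 m

Evaluate Δρ/ρ₀ = −αΔT + βΔS across each adjacent pair:
  27–37 m: −αΔT+βΔS = −(1.9 × 10⁻⁴)(-6.5)+(8 × 10⁻⁴)(-0.12) = 1.1 × 10⁻³ → stable
  37–81 m: −αΔT+βΔS = −(1.9 × 10⁻⁴)(-0.2)+(8 × 10⁻⁴)(+0.58) = 5.0 × 10⁻⁴ → stable
  81–189 m: −αΔT+βΔS = −(1.9 × 10⁻⁴)(+4.4)+(8 × 10⁻⁴)(+0.01) = -8.3 × 10⁻⁴ → UNSTABLE
  189–212 m: −αΔT+βΔS = −(1.9 × 10⁻⁴)(-3.3)+(8 × 10⁻⁴)(-0.20) = 4.7 × 10⁻⁴ → stable
The 81–189 m interval has Δρ < 0: lighter water underlies denser water.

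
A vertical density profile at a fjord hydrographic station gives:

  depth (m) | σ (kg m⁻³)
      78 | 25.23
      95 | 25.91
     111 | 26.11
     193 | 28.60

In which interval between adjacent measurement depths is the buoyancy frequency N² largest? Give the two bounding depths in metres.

Compute the density gradient over each adjacent pair:
  78–95 m: Δρ/Δz = 0.68/17 = 0.040 kg m⁻⁴
  95–111 m: Δρ/Δz = 0.20/16 = 0.013 kg m⁻⁴
  111–193 m: Δρ/Δz = 2.49/82 = 0.030 kg m⁻⁴
The largest gradient is in the 78–95 m interval — the pycnocline.

78–95 m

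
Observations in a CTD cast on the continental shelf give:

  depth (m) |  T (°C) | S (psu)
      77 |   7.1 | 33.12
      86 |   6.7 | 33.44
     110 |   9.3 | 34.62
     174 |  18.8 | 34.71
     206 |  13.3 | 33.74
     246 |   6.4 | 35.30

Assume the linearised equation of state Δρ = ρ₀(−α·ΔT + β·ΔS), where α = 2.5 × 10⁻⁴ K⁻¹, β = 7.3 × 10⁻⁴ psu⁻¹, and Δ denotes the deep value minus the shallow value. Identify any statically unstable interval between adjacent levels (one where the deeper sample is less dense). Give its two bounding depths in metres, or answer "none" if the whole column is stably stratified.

110–174 m

Evaluate Δρ/ρ₀ = −αΔT + βΔS across each adjacent pair:
  77–86 m: −αΔT+βΔS = −(2.5 × 10⁻⁴)(-0.4)+(7.3 × 10⁻⁴)(+0.32) = 3.3 × 10⁻⁴ → stable
  86–110 m: −αΔT+βΔS = −(2.5 × 10⁻⁴)(+2.6)+(7.3 × 10⁻⁴)(+1.18) = 2.1 × 10⁻⁴ → stable
  110–174 m: −αΔT+βΔS = −(2.5 × 10⁻⁴)(+9.5)+(7.3 × 10⁻⁴)(+0.09) = -2.3 × 10⁻³ → UNSTABLE
  174–206 m: −αΔT+βΔS = −(2.5 × 10⁻⁴)(-5.5)+(7.3 × 10⁻⁴)(-0.97) = 6.7 × 10⁻⁴ → stable
  206–246 m: −αΔT+βΔS = −(2.5 × 10⁻⁴)(-6.9)+(7.3 × 10⁻⁴)(+1.56) = 2.9 × 10⁻³ → stable
The 110–174 m interval has Δρ < 0: lighter water underlies denser water.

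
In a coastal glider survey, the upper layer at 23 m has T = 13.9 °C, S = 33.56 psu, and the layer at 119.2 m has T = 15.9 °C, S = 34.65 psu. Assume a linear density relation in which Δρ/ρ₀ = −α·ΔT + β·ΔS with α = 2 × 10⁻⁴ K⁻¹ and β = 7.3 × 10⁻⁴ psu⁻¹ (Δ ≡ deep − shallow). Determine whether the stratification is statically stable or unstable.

ΔT = 15.9 − 13.9 = +2.0 K and ΔS = 34.65 − 33.56 = +1.09 psu (deep − shallow).
−αΔT = -4.00 × 10⁻⁴; βΔS = 7.957 × 10⁻⁴; sum Δρ/ρ₀ = 3.957 × 10⁻⁴.
Δρ/ρ₀ > 0, so Δρ > 0: deeper water is denser → statically stable.

stable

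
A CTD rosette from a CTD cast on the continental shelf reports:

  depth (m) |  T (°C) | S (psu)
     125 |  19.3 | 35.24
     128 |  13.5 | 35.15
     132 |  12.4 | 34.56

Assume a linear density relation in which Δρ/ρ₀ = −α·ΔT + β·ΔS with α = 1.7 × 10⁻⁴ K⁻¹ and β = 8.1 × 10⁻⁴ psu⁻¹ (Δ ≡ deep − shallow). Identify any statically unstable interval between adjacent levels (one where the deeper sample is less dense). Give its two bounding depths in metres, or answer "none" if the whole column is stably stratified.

128–132 m

Evaluate Δρ/ρ₀ = −αΔT + βΔS across each adjacent pair:
  125–128 m: −αΔT+βΔS = −(1.7 × 10⁻⁴)(-5.8)+(8.1 × 10⁻⁴)(-0.09) = 9.1 × 10⁻⁴ → stable
  128–132 m: −αΔT+βΔS = −(1.7 × 10⁻⁴)(-1.1)+(8.1 × 10⁻⁴)(-0.59) = -2.9 × 10⁻⁴ → UNSTABLE
The 128–132 m interval has Δρ < 0: lighter water underlies denser water.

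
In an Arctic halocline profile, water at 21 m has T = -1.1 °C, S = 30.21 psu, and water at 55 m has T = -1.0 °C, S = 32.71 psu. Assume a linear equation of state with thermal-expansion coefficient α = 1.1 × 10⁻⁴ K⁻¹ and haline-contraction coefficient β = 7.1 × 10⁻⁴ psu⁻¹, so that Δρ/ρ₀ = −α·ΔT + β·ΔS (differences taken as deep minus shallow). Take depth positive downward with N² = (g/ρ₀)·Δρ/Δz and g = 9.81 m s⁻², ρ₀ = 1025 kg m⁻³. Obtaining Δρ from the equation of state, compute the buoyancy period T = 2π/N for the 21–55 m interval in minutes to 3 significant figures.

4.64 min

ΔT = +0.1 K, ΔS = +2.50 psu (deep − shallow).
Δρ/ρ₀ = −αΔT + βΔS = -1.10 × 10⁻⁵ + 1.775 × 10⁻³ = 1.764 × 10⁻³, so Δρ ≈ 1.808 kg m⁻³.
N² = (g/ρ₀)·Δρ/Δz = g·(Δρ/ρ₀)/Δz = 9.81 × 1.764 × 10⁻³ / 34 = 5.0897 × 10⁻⁴ s⁻².
N = √(5.0897 × 10⁻⁴) = 0.022560 rad s⁻¹ → T = 2π/N = 278.51 s = 4.6418 min ≈ 4.64 min.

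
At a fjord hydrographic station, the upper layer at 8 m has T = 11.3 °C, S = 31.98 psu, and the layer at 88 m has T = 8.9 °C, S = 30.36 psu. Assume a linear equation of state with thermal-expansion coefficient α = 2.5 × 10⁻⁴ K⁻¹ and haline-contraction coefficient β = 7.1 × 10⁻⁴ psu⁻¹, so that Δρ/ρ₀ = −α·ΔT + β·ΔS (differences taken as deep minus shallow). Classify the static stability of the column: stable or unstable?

unstable

ΔT = 8.9 − 11.3 = -2.4 K and ΔS = 30.36 − 31.98 = -1.62 psu (deep − shallow).
−αΔT = 6.00 × 10⁻⁴; βΔS = -1.1502 × 10⁻³; sum Δρ/ρ₀ = -5.502 × 10⁻⁴.
Δρ/ρ₀ < 0, so Δρ < 0: deeper water is lighter → statically unstable; the column would overturn.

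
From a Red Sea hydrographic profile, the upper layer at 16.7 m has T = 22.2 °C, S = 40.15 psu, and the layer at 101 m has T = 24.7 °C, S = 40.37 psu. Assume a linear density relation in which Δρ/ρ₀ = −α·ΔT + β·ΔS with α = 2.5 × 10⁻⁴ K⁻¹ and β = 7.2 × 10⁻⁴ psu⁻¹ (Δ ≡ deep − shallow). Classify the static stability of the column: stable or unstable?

ΔT = 24.7 − 22.2 = +2.5 K and ΔS = 40.37 − 40.15 = +0.22 psu (deep − shallow).
−αΔT = -6.25 × 10⁻⁴; βΔS = 1.584 × 10⁻⁴; sum Δρ/ρ₀ = -4.666 × 10⁻⁴.
Δρ/ρ₀ < 0, so Δρ < 0: deeper water is lighter → statically unstable; the column would overturn.

unstable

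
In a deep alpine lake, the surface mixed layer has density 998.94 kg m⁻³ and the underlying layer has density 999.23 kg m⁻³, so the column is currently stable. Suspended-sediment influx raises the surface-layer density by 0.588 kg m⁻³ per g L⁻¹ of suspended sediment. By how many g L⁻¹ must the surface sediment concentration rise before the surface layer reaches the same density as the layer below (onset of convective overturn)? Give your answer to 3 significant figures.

0.493 g L⁻¹

Density deficit of the surface layer: 999.23 − 998.94 = 0.29 kg m⁻³.
Required change = 0.29 / 0.588 = 0.493 g L⁻¹.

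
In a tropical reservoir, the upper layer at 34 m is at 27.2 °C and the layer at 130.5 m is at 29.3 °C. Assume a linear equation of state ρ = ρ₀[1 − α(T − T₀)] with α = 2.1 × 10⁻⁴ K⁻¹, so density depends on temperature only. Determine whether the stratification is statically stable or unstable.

unstable

ΔT = 29.3 − 27.2 = +2.1 K, so Δρ/ρ₀ = −αΔT = -4.41 × 10⁻⁴.
Δρ/ρ₀ < 0, so Δρ < 0: deeper water is lighter → statically unstable; the column would overturn.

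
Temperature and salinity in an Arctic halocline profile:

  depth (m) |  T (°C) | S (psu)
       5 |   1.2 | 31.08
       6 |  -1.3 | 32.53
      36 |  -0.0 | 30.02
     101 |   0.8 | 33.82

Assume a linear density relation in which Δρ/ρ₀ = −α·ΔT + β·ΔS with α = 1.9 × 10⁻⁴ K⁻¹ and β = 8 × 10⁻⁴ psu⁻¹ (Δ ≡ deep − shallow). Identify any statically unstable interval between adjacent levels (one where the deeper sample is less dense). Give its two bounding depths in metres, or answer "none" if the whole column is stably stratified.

Evaluate Δρ/ρ₀ = −αΔT + βΔS across each adjacent pair:
  5–6 m: −αΔT+βΔS = −(1.9 × 10⁻⁴)(-2.5)+(8 × 10⁻⁴)(+1.45) = 1.6 × 10⁻³ → stable
  6–36 m: −αΔT+βΔS = −(1.9 × 10⁻⁴)(+1.3)+(8 × 10⁻⁴)(-2.51) = -2.3 × 10⁻³ → UNSTABLE
  36–101 m: −αΔT+βΔS = −(1.9 × 10⁻⁴)(+0.8)+(8 × 10⁻⁴)(+3.80) = 2.9 × 10⁻³ → stable
The 6–36 m interval has Δρ < 0: lighter water underlies denser water.

6–36 m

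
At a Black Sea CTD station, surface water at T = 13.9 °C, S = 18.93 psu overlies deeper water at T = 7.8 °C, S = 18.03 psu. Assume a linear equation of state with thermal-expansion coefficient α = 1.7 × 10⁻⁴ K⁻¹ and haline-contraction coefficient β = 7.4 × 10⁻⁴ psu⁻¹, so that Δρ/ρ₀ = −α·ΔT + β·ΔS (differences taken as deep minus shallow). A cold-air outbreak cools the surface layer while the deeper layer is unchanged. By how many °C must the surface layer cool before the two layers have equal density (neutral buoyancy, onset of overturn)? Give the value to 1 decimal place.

2.2 °C

Neutral buoyancy requires Δρ = 0, i.e. −α(T_deep − T_surf′) + β(S_deep − S_surf) = 0.
T_surf′ = T_deep − (β/α)·ΔS = 7.8 − (7.4 × 10⁻⁴/1.7 × 10⁻⁴)·(-0.90) = 11.718 °C.
Cooling required: 13.9 − (11.718) = 2.182 °C.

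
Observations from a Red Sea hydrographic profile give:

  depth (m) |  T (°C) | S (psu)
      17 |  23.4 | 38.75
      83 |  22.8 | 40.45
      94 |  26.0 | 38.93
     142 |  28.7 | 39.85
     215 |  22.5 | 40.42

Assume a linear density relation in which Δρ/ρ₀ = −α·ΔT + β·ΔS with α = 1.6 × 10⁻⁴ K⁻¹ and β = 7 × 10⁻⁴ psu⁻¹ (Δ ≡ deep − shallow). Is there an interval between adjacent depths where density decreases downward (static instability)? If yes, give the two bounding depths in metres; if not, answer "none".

83–94 m

Evaluate Δρ/ρ₀ = −αΔT + βΔS across each adjacent pair:
  17–83 m: −αΔT+βΔS = −(1.6 × 10⁻⁴)(-0.6)+(7 × 10⁻⁴)(+1.70) = 1.3 × 10⁻³ → stable
  83–94 m: −αΔT+βΔS = −(1.6 × 10⁻⁴)(+3.2)+(7 × 10⁻⁴)(-1.52) = -1.6 × 10⁻³ → UNSTABLE
  94–142 m: −αΔT+βΔS = −(1.6 × 10⁻⁴)(+2.7)+(7 × 10⁻⁴)(+0.92) = 2.1 × 10⁻⁴ → stable
  142–215 m: −αΔT+βΔS = −(1.6 × 10⁻⁴)(-6.2)+(7 × 10⁻⁴)(+0.57) = 1.4 × 10⁻³ → stable
The 83–94 m interval has Δρ < 0: lighter water underlies denser water.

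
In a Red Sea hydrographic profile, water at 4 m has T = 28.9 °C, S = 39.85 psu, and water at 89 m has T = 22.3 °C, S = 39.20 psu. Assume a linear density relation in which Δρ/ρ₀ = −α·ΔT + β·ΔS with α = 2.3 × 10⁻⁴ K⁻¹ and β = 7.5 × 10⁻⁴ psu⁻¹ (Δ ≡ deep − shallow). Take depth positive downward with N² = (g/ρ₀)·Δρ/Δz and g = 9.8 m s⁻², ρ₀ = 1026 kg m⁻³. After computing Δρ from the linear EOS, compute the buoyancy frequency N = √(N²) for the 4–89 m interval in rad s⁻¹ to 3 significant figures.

0.0109 rad s⁻¹

ΔT = -6.6 K, ΔS = -0.65 psu (deep − shallow).
Δρ/ρ₀ = −αΔT + βΔS = 1.518 × 10⁻³ − 4.875 × 10⁻⁴ = 1.0305 × 10⁻³, so Δρ ≈ 1.057 kg m⁻³.
N² = (g/ρ₀)·Δρ/Δz = g·(Δρ/ρ₀)/Δz = 9.8 × 1.0305 × 10⁻³ / 85 = 1.1881 × 10⁻⁴ s⁻².
N = √(1.1881 × 10⁻⁴) = 0.010900 rad s⁻¹ ≈ 0.0109 rad s⁻¹.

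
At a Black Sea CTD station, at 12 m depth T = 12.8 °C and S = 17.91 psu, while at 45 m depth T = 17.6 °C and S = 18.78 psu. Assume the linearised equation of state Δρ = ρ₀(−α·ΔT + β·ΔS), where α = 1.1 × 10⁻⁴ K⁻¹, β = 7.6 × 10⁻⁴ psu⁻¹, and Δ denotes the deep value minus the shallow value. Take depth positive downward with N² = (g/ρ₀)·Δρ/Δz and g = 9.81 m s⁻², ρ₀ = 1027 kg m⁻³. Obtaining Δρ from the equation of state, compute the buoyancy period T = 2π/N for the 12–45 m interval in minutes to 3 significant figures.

ΔT = +4.8 K, ΔS = +0.87 psu (deep − shallow).
Δρ/ρ₀ = −αΔT + βΔS = -5.28 × 10⁻⁴ + 6.612 × 10⁻⁴ = 1.332 × 10⁻⁴, so Δρ ≈ 0.1368 kg m⁻³.
N² = (g/ρ₀)·Δρ/Δz = g·(Δρ/ρ₀)/Δz = 9.81 × 1.332 × 10⁻⁴ / 33 = 3.9597 × 10⁻⁵ s⁻².
N = √(3.9597 × 10⁻⁵) = 6.2926 × 10⁻³ rad s⁻¹ → T = 2π/N = 998.50 s = 16.642 min ≈ 16.6 min.

16.6 min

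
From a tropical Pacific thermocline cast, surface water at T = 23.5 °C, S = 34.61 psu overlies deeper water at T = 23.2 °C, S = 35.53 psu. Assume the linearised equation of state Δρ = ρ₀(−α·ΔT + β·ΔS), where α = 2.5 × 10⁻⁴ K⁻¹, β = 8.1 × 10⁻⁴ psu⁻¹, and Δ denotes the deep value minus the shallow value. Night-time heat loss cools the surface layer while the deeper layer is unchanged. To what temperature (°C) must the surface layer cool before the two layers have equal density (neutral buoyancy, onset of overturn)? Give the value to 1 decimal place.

Neutral buoyancy requires Δρ = 0, i.e. −α(T_deep − T_surf′) + β(S_deep − S_surf) = 0.
T_surf′ = T_deep − (β/α)·ΔS = 23.2 − (8.1 × 10⁻⁴/2.5 × 10⁻⁴)·(+0.92) = 20.219 °C.
Cooling required: 23.5 − (20.219) = 3.281 °C.

20.2 °C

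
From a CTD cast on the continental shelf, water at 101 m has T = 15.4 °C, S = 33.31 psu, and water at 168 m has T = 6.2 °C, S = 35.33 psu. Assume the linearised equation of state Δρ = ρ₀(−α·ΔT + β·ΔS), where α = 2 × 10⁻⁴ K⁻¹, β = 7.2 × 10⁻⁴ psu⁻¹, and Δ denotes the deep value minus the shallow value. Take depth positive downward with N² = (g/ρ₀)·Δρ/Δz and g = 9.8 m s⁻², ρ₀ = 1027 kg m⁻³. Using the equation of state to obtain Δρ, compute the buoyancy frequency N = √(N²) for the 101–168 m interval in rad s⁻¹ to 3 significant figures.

0.0220 rad s⁻¹

ΔT = -9.2 K, ΔS = +2.02 psu (deep − shallow).
Δρ/ρ₀ = −αΔT + βΔS = 1.84 × 10⁻³ + 1.4544 × 10⁻³ = 3.2944 × 10⁻³, so Δρ ≈ 3.383 kg m⁻³.
N² = (g/ρ₀)·Δρ/Δz = g·(Δρ/ρ₀)/Δz = 9.8 × 3.2944 × 10⁻³ / 67 = 4.8187 × 10⁻⁴ s⁻².
N = √(4.8187 × 10⁻⁴) = 0.021952 rad s⁻¹ ≈ 0.0220 rad s⁻¹.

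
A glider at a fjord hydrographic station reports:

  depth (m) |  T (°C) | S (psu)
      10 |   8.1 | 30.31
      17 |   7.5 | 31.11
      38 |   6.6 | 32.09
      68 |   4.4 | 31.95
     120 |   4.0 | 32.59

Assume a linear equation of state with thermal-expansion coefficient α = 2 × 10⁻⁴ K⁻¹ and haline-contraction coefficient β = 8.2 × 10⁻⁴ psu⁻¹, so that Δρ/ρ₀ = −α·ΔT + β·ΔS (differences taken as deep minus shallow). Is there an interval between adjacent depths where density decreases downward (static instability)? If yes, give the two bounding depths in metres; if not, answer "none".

Evaluate Δρ/ρ₀ = −αΔT + βΔS across each adjacent pair:
  10–17 m: −αΔT+βΔS = −(2 × 10⁻⁴)(-0.6)+(8.2 × 10⁻⁴)(+0.80) = 7.8 × 10⁻⁴ → stable
  17–38 m: −αΔT+βΔS = −(2 × 10⁻⁴)(-0.9)+(8.2 × 10⁻⁴)(+0.98) = 9.8 × 10⁻⁴ → stable
  38–68 m: −αΔT+βΔS = −(2 × 10⁻⁴)(-2.2)+(8.2 × 10⁻⁴)(-0.14) = 3.3 × 10⁻⁴ → stable
  68–120 m: −αΔT+βΔS = −(2 × 10⁻⁴)(-0.4)+(8.2 × 10⁻⁴)(+0.64) = 6.0 × 10⁻⁴ → stable
Every interval has Δρ > 0: the column is stably stratified throughout.

none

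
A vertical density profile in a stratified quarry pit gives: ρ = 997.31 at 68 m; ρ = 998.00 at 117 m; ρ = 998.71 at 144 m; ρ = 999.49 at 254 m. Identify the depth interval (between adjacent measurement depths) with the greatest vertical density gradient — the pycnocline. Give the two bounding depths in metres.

117–144 m

Compute the density gradient over each adjacent pair:
  68–117 m: Δρ/Δz = 0.69/49 = 0.014 kg m⁻⁴
  117–144 m: Δρ/Δz = 0.71/27 = 0.026 kg m⁻⁴
  144–254 m: Δρ/Δz = 0.78/110 = 7.1 × 10⁻³ kg m⁻⁴
The largest gradient is in the 117–144 m interval — the pycnocline.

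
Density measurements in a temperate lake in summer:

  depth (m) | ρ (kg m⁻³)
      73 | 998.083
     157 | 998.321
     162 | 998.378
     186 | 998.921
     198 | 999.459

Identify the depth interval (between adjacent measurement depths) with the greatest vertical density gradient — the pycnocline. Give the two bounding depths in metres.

Compute the density gradient over each adjacent pair:
  73–157 m: Δρ/Δz = 0.238/84 = 2.8 × 10⁻³ kg m⁻⁴
  157–162 m: Δρ/Δz = 0.057/5 = 0.011 kg m⁻⁴
  162–186 m: Δρ/Δz = 0.543/24 = 0.023 kg m⁻⁴
  186–198 m: Δρ/Δz = 0.538/12 = 0.045 kg m⁻⁴
The largest gradient is in the 186–198 m interval — the pycnocline.

186–198 m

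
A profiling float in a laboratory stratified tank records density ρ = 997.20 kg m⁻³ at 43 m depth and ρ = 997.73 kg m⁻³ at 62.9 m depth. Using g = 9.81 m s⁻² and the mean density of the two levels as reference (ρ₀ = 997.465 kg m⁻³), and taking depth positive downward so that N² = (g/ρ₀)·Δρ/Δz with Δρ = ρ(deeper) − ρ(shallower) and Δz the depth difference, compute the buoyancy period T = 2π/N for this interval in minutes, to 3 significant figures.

Δρ = 997.73 − 997.20 = 0.53 kg m⁻³ over Δz = 62.9 − 43 = 19.9 m.
N² = (9.81/997.465) × (0.53/19.9) = 2.6194 × 10⁻⁴ s⁻².
N = √(2.6194 × 10⁻⁴) = 0.016185 rad s⁻¹, so T = 2π/N = 388.21 s = 6.4702 min ≈ 6.47 min.
N² > 0, so the interval is statically stable.

6.47 min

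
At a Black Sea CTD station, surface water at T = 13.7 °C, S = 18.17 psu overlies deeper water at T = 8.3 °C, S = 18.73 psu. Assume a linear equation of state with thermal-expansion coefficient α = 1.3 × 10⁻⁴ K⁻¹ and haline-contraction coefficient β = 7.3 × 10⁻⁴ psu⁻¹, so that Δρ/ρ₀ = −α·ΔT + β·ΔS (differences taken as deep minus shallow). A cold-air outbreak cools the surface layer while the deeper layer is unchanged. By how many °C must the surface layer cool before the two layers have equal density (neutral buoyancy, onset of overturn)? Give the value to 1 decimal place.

Neutral buoyancy requires Δρ = 0, i.e. −α(T_deep − T_surf′) + β(S_deep − S_surf) = 0.
T_surf′ = T_deep − (β/α)·ΔS = 8.3 − (7.3 × 10⁻⁴/1.3 × 10⁻⁴)·(+0.56) = 5.155 °C.
Cooling required: 13.7 − (5.155) = 8.545 °C.

8.5 °C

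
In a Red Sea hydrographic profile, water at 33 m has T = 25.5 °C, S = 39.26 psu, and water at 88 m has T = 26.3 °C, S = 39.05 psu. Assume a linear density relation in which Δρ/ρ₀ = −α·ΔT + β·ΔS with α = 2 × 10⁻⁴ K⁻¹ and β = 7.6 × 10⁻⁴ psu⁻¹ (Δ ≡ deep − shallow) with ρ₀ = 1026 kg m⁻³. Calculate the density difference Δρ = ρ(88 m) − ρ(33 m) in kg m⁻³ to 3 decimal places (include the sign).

ΔT = +0.8 K, ΔS = -0.21 psu (deep − shallow).
Δρ/ρ₀ = −(2 × 10⁻⁴)(+0.8) + (7.6 × 10⁻⁴)(-0.21) = -3.196 × 10⁻⁴.
Δρ = 1026 × (-3.196 × 10⁻⁴) = -0.328 kg m⁻³.
Negative Δρ: lighter below, statically unstable.

-0.328 kg m⁻³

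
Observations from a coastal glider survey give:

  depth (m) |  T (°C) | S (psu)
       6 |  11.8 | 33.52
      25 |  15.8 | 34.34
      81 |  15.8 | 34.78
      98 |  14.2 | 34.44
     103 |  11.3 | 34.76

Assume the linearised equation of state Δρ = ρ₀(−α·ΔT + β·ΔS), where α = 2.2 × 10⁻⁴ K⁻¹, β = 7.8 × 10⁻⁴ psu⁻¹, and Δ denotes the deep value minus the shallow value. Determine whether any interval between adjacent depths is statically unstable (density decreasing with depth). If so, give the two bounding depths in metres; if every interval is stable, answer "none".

6–25 m

Evaluate Δρ/ρ₀ = −αΔT + βΔS across each adjacent pair:
  6–25 m: −αΔT+βΔS = −(2.2 × 10⁻⁴)(+4.0)+(7.8 × 10⁻⁴)(+0.82) = -2.4 × 10⁻⁴ → UNSTABLE
  25–81 m: −αΔT+βΔS = −(2.2 × 10⁻⁴)(+0.0)+(7.8 × 10⁻⁴)(+0.44) = 3.4 × 10⁻⁴ → stable
  81–98 m: −αΔT+βΔS = −(2.2 × 10⁻⁴)(-1.6)+(7.8 × 10⁻⁴)(-0.34) = 8.7 × 10⁻⁵ → stable
  98–103 m: −αΔT+βΔS = −(2.2 × 10⁻⁴)(-2.9)+(7.8 × 10⁻⁴)(+0.32) = 8.9 × 10⁻⁴ → stable
The 6–25 m interval has Δρ < 0: lighter water underlies denser water.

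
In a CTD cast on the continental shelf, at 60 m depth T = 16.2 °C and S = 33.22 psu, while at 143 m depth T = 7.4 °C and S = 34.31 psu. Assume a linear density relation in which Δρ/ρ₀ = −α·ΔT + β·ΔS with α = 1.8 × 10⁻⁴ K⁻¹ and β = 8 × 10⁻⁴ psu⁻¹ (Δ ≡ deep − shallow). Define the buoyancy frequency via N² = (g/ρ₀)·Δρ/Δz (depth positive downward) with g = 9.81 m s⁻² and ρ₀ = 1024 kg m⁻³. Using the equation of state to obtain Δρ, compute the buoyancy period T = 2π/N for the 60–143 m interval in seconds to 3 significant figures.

ΔT = -8.8 K, ΔS = +1.09 psu (deep − shallow).
Δρ/ρ₀ = −αΔT + βΔS = 1.584 × 10⁻³ + 8.72 × 10⁻⁴ = 2.456 × 10⁻³, so Δρ ≈ 2.515 kg m⁻³.
N² = (g/ρ₀)·Δρ/Δz = g·(Δρ/ρ₀)/Δz = 9.81 × 2.456 × 10⁻³ / 83 = 2.9028 × 10⁻⁴ s⁻².
N = √(2.9028 × 10⁻⁴) = 0.017038 rad s⁻¹ → T = 2π/N = 368.77 s ≈ 369 s.

369 s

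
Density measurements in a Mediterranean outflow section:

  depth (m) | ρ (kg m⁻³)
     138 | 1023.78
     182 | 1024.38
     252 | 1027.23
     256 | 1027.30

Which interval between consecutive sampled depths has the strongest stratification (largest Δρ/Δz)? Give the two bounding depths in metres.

182–252 m

Compute the density gradient over each adjacent pair:
  138–182 m: Δρ/Δz = 0.60/44 = 0.014 kg m⁻⁴
  182–252 m: Δρ/Δz = 2.85/70 = 0.041 kg m⁻⁴
  252–256 m: Δρ/Δz = 0.07/4 = 0.018 kg m⁻⁴
The largest gradient is in the 182–252 m interval — the pycnocline.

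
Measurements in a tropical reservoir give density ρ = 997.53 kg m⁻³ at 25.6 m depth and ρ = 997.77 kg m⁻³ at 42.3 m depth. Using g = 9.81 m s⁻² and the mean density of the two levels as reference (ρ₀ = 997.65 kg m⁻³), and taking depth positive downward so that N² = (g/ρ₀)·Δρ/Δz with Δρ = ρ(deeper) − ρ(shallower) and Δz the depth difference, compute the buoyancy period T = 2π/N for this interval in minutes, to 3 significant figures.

8.81 min

Δρ = 997.77 − 997.53 = 0.24 kg m⁻³ over Δz = 42.3 − 25.6 = 16.7 m.
N² = (9.81/997.65) × (0.24/16.7) = 1.4131 × 10⁻⁴ s⁻².
N = √(1.4131 × 10⁻⁴) = 0.011887 rad s⁻¹, so T = 2π/N = 528.58 s = 8.8097 min ≈ 8.81 min.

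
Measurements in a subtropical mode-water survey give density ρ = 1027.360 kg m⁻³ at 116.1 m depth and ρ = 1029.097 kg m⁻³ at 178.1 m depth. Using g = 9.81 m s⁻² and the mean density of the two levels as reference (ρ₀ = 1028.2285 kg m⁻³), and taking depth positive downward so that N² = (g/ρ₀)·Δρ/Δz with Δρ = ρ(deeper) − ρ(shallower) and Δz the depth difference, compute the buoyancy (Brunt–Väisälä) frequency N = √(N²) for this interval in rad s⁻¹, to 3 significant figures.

Δρ = 1029.097 − 1027.360 = 1.737 kg m⁻³ over Δz = 178.1 − 116.1 = 62 m.
N² = (9.81/1028.2285) × (1.737/62) = 2.6729 × 10⁻⁴ s⁻².
N = √(2.6729 × 10⁻⁴) = 0.016349 rad s⁻¹ ≈ 0.0163 rad s⁻¹.

0.0163 rad s⁻¹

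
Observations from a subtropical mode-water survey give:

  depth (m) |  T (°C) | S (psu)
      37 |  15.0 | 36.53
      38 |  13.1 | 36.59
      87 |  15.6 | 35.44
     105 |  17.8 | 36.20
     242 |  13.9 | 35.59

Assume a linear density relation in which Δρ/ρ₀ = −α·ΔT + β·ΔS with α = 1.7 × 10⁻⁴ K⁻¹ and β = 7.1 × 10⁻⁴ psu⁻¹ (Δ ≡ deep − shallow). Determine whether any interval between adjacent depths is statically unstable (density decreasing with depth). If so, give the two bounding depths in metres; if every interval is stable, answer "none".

Evaluate Δρ/ρ₀ = −αΔT + βΔS across each adjacent pair:
  37–38 m: −αΔT+βΔS = −(1.7 × 10⁻⁴)(-1.9)+(7.1 × 10⁻⁴)(+0.06) = 3.7 × 10⁻⁴ → stable
  38–87 m: −αΔT+βΔS = −(1.7 × 10⁻⁴)(+2.5)+(7.1 × 10⁻⁴)(-1.15) = -1.2 × 10⁻³ → UNSTABLE
  87–105 m: −αΔT+βΔS = −(1.7 × 10⁻⁴)(+2.2)+(7.1 × 10⁻⁴)(+0.76) = 1.7 × 10⁻⁴ → stable
  105–242 m: −αΔT+βΔS = −(1.7 × 10⁻⁴)(-3.9)+(7.1 × 10⁻⁴)(-0.61) = 2.3 × 10⁻⁴ → stable
The 38–87 m interval has Δρ < 0: lighter water underlies denser water.

38–87 m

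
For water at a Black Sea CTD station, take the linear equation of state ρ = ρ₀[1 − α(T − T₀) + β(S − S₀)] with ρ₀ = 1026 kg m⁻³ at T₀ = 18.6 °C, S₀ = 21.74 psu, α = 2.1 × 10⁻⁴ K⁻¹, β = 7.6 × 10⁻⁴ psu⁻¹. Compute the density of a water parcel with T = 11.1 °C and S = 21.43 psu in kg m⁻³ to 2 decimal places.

T − T₀ = -7.5 K, S − S₀ = -0.31 psu.
Bracket = 1 − α·(-7.5) + β·(-0.31) = 1 + (1.3394 × 10⁻³) = 1.0013394.
ρ = 1026 × 1.0013394 = 1027.37 kg m⁻³.

1027.37 kg m⁻³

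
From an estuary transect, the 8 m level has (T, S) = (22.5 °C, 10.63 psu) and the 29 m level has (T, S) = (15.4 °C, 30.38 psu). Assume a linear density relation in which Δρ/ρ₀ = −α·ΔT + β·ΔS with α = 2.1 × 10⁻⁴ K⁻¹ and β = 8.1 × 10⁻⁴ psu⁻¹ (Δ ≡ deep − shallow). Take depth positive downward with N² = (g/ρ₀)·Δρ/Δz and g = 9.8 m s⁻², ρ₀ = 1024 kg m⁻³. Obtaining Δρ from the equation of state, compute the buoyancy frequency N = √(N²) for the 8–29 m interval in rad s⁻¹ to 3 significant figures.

ΔT = -7.1 K, ΔS = +19.75 psu (deep − shallow).
Δρ/ρ₀ = −αΔT + βΔS = 1.491 × 10⁻³ + 0.0159975 = 0.0174885, so Δρ ≈ 17.91 kg m⁻³.
N² = (g/ρ₀)·Δρ/Δz = g·(Δρ/ρ₀)/Δz = 9.8 × 0.0174885 / 21 = 8.1613 × 10⁻³ s⁻².
N = √(8.1613 × 10⁻³) = 0.090340 rad s⁻¹ ≈ 0.0903 rad s⁻¹.

0.0903 rad s⁻¹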